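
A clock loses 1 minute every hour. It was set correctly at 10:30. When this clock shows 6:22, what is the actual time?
For every 60 true minutes, the faulty clock advances 59 minutes, so 1 faulty-clock minute corresponds to 60/59 true minutes.
From 10:30 to 6:22 on the faulty dial is 472 minutes.
True elapsed: 472 x 60/59 = 480 minutes = 8 hours.
True time: 10:30 + 8 hours = 6:30.

Final answer: 6:30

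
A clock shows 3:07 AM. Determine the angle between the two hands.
Hour hand position: 3 x 30 + 7 x 0.5 = 93.5 degrees
Minute hand position: 7 x 6 = 42 degrees
Difference: |93.5 - 42| = 51.5 degrees
The angle between the hands is 51.5 degrees

Final answer: 51.5 degrees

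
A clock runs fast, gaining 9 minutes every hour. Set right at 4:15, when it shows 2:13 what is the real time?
For every 60 true minutes, the faulty clock advances 69 minutes, so 1 faulty-clock minute corresponds to 60/69 true minutes.
From 4:15 to 2:13 on the faulty dial is 598 minutes.
True elapsed: 598 x 60/69 = 520 minutes = 8 hours and 40 minutes.
True time: 4:15 + 8 hours and 40 minutes = 12:55.

Final answer: 12:55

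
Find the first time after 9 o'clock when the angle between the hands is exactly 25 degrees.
At t minutes past 9:00, the hour hand is at 30 x 9 + 0.5t degrees and the minute hand is at 6t degrees.
The smaller angle between them is 25 degrees when |30H - 5.5t| = 25 or |30H - 5.5t| = 335.
With H = 9, solve 30 x 9 - 5.5t = +/- target for each target:
  t = (30 x 9 - 25) / 5.5 = 44.55
  t = (30 x 9 + 25) / 5.5 = 53.64
  t = (30 x 9 - 335) / 5.5 = -11.82 (outside (0, 60))
  t = (30 x 9 + 335) / 5.5 = 110 (outside (0, 60))
Valid solutions in (0, 60): {44.55, 53.64} minutes.
The first occurrence is t = 44.55 minutes.
The hands form a 25-degree angle at 44.55 minutes past 9:00.

Final answer: 44.55 minutes past 9:00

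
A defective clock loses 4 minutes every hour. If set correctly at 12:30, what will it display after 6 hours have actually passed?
For every 60 true minutes, the faulty clock advances 60 - 4 = 56 minutes.
True elapsed: 6 hours = 360 minutes.
Faulty clock advances: 360 x 56/60 = 336 minutes (drift: 24 minutes behind).
Shown time: 12:30 + 336 minutes = 6:06.

Final answer: 6:06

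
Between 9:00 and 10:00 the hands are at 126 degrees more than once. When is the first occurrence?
At t minutes past 9:00, the hour hand is at 30 x 9 + 0.5t degrees and the minute hand is at 6t degrees.
The smaller angle between them is 126 degrees when |30H - 5.5t| = 126 or |30H - 5.5t| = 234.
With H = 9, solve 30 x 9 - 5.5t = +/- target for each target:
  t = (30 x 9 - 126) / 5.5 = 26.18
  t = (30 x 9 + 126) / 5.5 = 72 (outside (0, 60))
  t = (30 x 9 - 234) / 5.5 = 6.55
  t = (30 x 9 + 234) / 5.5 = 91.64 (outside (0, 60))
Valid solutions in (0, 60): {6.55, 26.18} minutes.
The first occurrence is t = 6.55 minutes.
The hands form a 126-degree angle at 6.55 minutes past 9:00.

Final answer: 6.55 minutes past 9:00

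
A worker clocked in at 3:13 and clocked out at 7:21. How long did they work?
From 3:13 to 7:21:
(7 x 60 + 21) - (3 x 60 + 13) = 441 - 193 = 248 minutes
= 4 hours and 8 minutes

Final answer: 4 hours and 8 minutes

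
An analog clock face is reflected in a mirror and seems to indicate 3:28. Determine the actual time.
Reflection across the vertical (12-6) axis maps a hand at angle A degrees to (360 - A) degrees, which sends a reading of T minutes past 12:00 to (720 - T) minutes past 12:00.
Mirror reads 3:28 = 208 minutes past 12:00.
Actual time: (720 - 208) mod 720 = 512 minutes = 8:32.

Final answer: 8:32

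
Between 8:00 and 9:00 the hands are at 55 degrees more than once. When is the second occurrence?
At t minutes past 8:00, the hour hand is at 30 x 8 + 0.5t degrees and the minute hand is at 6t degrees.
The smaller angle between them is 55 degrees when |30H - 5.5t| = 55 or |30H - 5.5t| = 305.
With H = 8, solve 30 x 8 - 5.5t = +/- target for each target:
  t = (30 x 8 - 55) / 5.5 = 33.64
  t = (30 x 8 + 55) / 5.5 = 53.64
  t = (30 x 8 - 305) / 5.5 = -11.82 (outside (0, 60))
  t = (30 x 8 + 305) / 5.5 = 99.09 (outside (0, 60))
Valid solutions in (0, 60): {33.64, 53.64} minutes.
The second occurrence is t = 53.64 minutes.
The hands form a 55-degree angle at 53.64 minutes past 8:00.

Final answer: 53.64 minutes past 8:00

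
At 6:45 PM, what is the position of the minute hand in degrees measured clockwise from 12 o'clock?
The minute hand moves 6 degrees per minute.
At 6:45: 45 x 6 = 270 degrees

Final answer: 270 degrees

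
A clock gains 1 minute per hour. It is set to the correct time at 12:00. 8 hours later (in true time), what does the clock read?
For every 60 true minutes, the faulty clock advances 60 + 1 = 61 minutes.
True elapsed: 8 hours = 480 minutes.
Faulty clock advances: 480 x 61/60 = 488 minutes (drift: 8 minutes ahead).
Shown time: 12:00 + 488 minutes = 8:08.

Final answer: 8:08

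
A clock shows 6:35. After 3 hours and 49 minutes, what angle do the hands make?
First find the time 3 hours and 49 minutes after 6:35.
Total minutes: 6 x 60 + 35 + 3 x 60 + 49 = 624.
624 mod 720 = 624 minutes = 10:24.
Now compute the angle at 10:24:
Hour hand: 10 x 30 + 24 x 0.5 = 312 degrees
Minute hand: 24 x 6 = 144 degrees
Difference: |312 - 144| = 168 degrees
The angle is 168 degrees

Final answer: 168 degrees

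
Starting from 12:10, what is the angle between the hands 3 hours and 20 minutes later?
First find the time 3 hours and 20 minutes after 12:10.
Total minutes: 12 x 60 + 10 + 3 x 60 + 20 = 930.
930 mod 720 = 210 minutes = 3:30.
Now compute the angle at 3:30:
Hour hand: 3 x 30 + 30 x 0.5 = 105 degrees
Minute hand: 30 x 6 = 180 degrees
Difference: |105 - 180| = 75 degrees
The angle is 75 degrees

Final answer: 75 degrees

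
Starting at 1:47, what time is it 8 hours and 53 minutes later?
Starting time: 1:47
Adding 53 minutes to 47 minutes: 47 + 53 = 100 minutes = 1 hour and 40 minutes
Adding 8 hours: 1 + 8 + 1 (carry) = 10
Final time: 10:40

Final answer: 10:40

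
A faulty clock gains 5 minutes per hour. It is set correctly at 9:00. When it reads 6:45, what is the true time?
For every 60 true minutes, the faulty clock advances 65 minutes, so 1 faulty-clock minute corresponds to 60/65 true minutes.
From 9:00 to 6:45 on the faulty dial is 585 minutes.
True elapsed: 585 x 60/65 = 540 minutes = 9 hours.
True time: 9:00 + 9 hours = 6:00.

Final answer: 6:00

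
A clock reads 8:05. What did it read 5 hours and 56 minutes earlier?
Starting time: 8:05 = 485 total minutes past 12:00
Subtracting: 5 hours and 56 minutes = 356 minutes
485 - 356 = 129 minutes
= 2 hours and 9 minutes past 12:00 = 2:09

Final answer: 2:09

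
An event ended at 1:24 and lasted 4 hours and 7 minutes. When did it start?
Starting time: 1:24 = 84 total minutes past 12:00
Subtracting: 4 hours and 7 minutes = 247 minutes
84 - 247 = -163 (negative, add 12 hours = 720) = 557 minutes
= 9 hours and 17 minutes past 12:00 = 9:17

Final answer: 9:17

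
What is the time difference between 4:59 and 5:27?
From 4:59 to 5:27:
(5 x 60 + 27) - (4 x 60 + 59) = 327 - 299 = 28 minutes
= 28 minutes

Final answer: 28 minutes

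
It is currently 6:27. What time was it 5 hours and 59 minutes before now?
Starting time: 6:27 = 387 total minutes past 12:00
Subtracting: 5 hours and 59 minutes = 359 minutes
387 - 359 = 28 minutes
= 28 minutes past 12:00 = 12:28

Final answer: 12:28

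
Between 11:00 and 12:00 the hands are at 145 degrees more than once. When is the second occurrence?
At t minutes past 11:00, the hour hand is at 30 x 11 + 0.5t degrees and the minute hand is at 6t degrees.
The smaller angle between them is 145 degrees when |30H - 5.5t| = 145 or |30H - 5.5t| = 215.
With H = 11, solve 30 x 11 - 5.5t = +/- target for each target:
  t = (30 x 11 - 145) / 5.5 = 33.64
  t = (30 x 11 + 145) / 5.5 = 86.36 (outside (0, 60))
  t = (30 x 11 - 215) / 5.5 = 20.91
  t = (30 x 11 + 215) / 5.5 = 99.09 (outside (0, 60))
Valid solutions in (0, 60): {20.91, 33.64} minutes.
The second occurrence is t = 33.64 minutes.
The hands form a 145-degree angle at 33.64 minutes past 11:00.

Final answer: 33.64 minutes past 11:00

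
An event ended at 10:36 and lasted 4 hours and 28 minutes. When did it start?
Starting time: 10:36 = 636 total minutes past 12:00
Subtracting: 4 hours and 28 minutes = 268 minutes
636 - 268 = 368 minutes
= 6 hours and 8 minutes past 12:00 = 6:08

Final answer: 6:08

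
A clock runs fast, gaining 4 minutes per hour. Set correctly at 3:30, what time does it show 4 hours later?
For every 60 true minutes, the faulty clock advances 60 + 4 = 64 minutes.
True elapsed: 4 hours = 240 minutes.
Faulty clock advances: 240 x 64/60 = 256 minutes (drift: 16 minutes ahead).
Shown time: 3:30 + 256 minutes = 7:46.

Final answer: 7:46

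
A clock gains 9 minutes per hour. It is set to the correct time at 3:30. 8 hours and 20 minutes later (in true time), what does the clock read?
For every 60 true minutes, the faulty clock advances 60 + 9 = 69 minutes.
True elapsed: 8 hours and 20 minutes = 500 minutes.
Faulty clock advances: 500 x 69/60 = 575 minutes (drift: 75 minutes ahead).
Shown time: 3:30 + 575 minutes = 1:05.

Final answer: 1:05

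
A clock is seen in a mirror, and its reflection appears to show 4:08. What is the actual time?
Reflection across the vertical (12-6) axis maps a hand at angle A degrees to (360 - A) degrees, which sends a reading of T minutes past 12:00 to (720 - T) minutes past 12:00.
Mirror reads 4:08 = 248 minutes past 12:00.
Actual time: (720 - 248) mod 720 = 472 minutes = 7:52.

Final answer: 7:52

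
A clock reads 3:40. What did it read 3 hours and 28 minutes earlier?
Starting time: 3:40 = 220 total minutes past 12:00
Subtracting: 3 hours and 28 minutes = 208 minutes
220 - 208 = 12 minutes
= 12 minutes past 12:00 = 12:12

Final answer: 12:12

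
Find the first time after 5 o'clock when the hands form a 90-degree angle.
At t minutes past 5:00, the hour hand is at 30 x 5 + 0.5t degrees and the minute hand is at 6t degrees.
The smaller angle between them is 90 degrees when |30H - 5.5t| = 90 or |30H - 5.5t| = 270.
With H = 5, solve 30 x 5 - 5.5t = +/- target for each target:
  t = (30 x 5 - 90) / 5.5 = 10.91
  t = (30 x 5 + 90) / 5.5 = 43.64
  t = (30 x 5 - 270) / 5.5 = -21.82 (outside (0, 60))
  t = (30 x 5 + 270) / 5.5 = 76.36 (outside (0, 60))
Valid solutions in (0, 60): {10.91, 43.64} minutes.
First occurrence: t = 10.91 minutes.
The hands are at right angles at 10.91 minutes past 5:00.

Final answer: 10.91 minutes past 5:00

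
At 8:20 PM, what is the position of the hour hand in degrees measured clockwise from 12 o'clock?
The hour hand moves 30 degrees per hour and 0.5 degrees per minute.
At 8:20: (8) x 30 + 20 x 0.5 = 240 + 10 = 250 degrees

Final answer: 250 degrees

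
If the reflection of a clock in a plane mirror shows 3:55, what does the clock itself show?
Reflection across the vertical (12-6) axis maps a hand at angle A degrees to (360 - A) degrees, which sends a reading of T minutes past 12:00 to (720 - T) minutes past 12:00.
Mirror reads 3:55 = 235 minutes past 12:00.
Actual time: (720 - 235) mod 720 = 485 minutes = 8:05.

Final answer: 8:05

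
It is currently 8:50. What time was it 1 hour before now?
Starting time: 8:50 = 530 total minutes past 12:00
Subtracting: 1 hour = 60 minutes
530 - 60 = 470 minutes
= 7 hours and 50 minutes past 12:00 = 7:50

Final answer: 7:50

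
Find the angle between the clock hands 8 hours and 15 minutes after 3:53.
First find the time 8 hours and 15 minutes after 3:53.
Total minutes: 3 x 60 + 53 + 8 x 60 + 15 = 728.
728 mod 720 = 8 minutes = 12:08.
Now compute the angle at 12:08:
Hour hand: 0 x 30 + 8 x 0.5 = 4 degrees
Minute hand: 8 x 6 = 48 degrees
Difference: |4 - 48| = 44 degrees
The angle is 44 degrees

Final answer: 44 degrees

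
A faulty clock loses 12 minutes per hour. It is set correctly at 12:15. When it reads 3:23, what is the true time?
For every 60 true minutes, the faulty clock advances 48 minutes, so 1 faulty-clock minute corresponds to 60/48 true minutes.
From 12:15 to 3:23 on the faulty dial is 188 minutes.
True elapsed: 188 x 60/48 = 235 minutes = 3 hours and 55 minutes.
True time: 12:15 + 3 hours and 55 minutes = 4:10.

Final answer: 4:10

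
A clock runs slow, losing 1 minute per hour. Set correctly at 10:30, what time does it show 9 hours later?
For every 60 true minutes, the faulty clock advances 60 - 1 = 59 minutes.
True elapsed: 9 hours = 540 minutes.
Faulty clock advances: 540 x 59/60 = 531 minutes (drift: 9 minutes behind).
Shown time: 10:30 + 531 minutes = 7:21.

Final answer: 7:21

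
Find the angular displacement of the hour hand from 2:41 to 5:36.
The hour hand moves 0.5 degrees per minute.
Time elapsed: 5:36 - 2:41 = 175 minutes
Angular displacement: 175 x 0.5 = 87.5 degrees

Final answer: 87.5 degrees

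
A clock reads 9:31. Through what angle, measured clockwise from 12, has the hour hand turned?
The hour hand moves 30 degrees per hour and 0.5 degrees per minute.
At 9:31: (9) x 30 + 31 x 0.5 = 270 + 15.5 = 285.5 degrees

Final answer: 285.5 degrees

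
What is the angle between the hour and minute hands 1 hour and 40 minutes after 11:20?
First find the time 1 hour and 40 minutes after 11:20.
Total minutes: 11 x 60 + 20 + 1 x 60 + 40 = 780.
780 mod 720 = 60 minutes = 1:00.
Now compute the angle at 1:00:
Hour hand: 1 x 30 + 0 x 0.5 = 30 degrees
Minute hand: 0 x 6 = 0 degrees
Difference: |30 - 0| = 30 degrees
The angle is 30 degrees

Final answer: 30 degrees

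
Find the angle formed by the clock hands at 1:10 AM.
Hour hand position: 1 x 30 + 10 x 0.5 = 35 degrees
Minute hand position: 10 x 6 = 60 degrees
Difference: |35 - 60| = 25 degrees
The angle between the hands is 25 degrees

Final answer: 25 degrees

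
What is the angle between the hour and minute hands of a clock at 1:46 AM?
Hour hand position: 1 x 30 + 46 x 0.5 = 53 degrees
Minute hand position: 46 x 6 = 276 degrees
Difference: |53 - 276| = 223 degrees
Since 223 > 180, the smaller angle is 360 - 223 = 137 degrees

Final answer: 137 degrees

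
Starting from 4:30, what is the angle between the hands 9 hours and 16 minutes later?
First find the time 9 hours and 16 minutes after 4:30.
Total minutes: 4 x 60 + 30 + 9 x 60 + 16 = 826.
826 mod 720 = 106 minutes = 1:46.
Now compute the angle at 1:46:
Hour hand: 1 x 30 + 46 x 0.5 = 53 degrees
Minute hand: 46 x 6 = 276 degrees
Difference: |53 - 276| = 223 degrees
Smaller angle: 360 - 223 = 137 degrees

Final answer: 137 degrees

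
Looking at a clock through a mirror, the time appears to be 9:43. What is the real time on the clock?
Reflection across the vertical (12-6) axis maps a hand at angle A degrees to (360 - A) degrees, which sends a reading of T minutes past 12:00 to (720 - T) minutes past 12:00.
Mirror reads 9:43 = 583 minutes past 12:00.
Actual time: (720 - 583) mod 720 = 137 minutes = 2:17.

Final answer: 2:17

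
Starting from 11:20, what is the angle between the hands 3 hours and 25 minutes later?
First find the time 3 hours and 25 minutes after 11:20.
Total minutes: 11 x 60 + 20 + 3 x 60 + 25 = 885.
885 mod 720 = 165 minutes = 2:45.
Now compute the angle at 2:45:
Hour hand: 2 x 30 + 45 x 0.5 = 82.5 degrees
Minute hand: 45 x 6 = 270 degrees
Difference: |82.5 - 270| = 187.5 degrees
Smaller angle: 360 - 187.5 = 172.5 degrees

Final answer: 172.5 degrees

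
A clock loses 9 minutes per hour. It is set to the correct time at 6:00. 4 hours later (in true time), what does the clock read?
For every 60 true minutes, the faulty clock advances 60 - 9 = 51 minutes.
True elapsed: 4 hours = 240 minutes.
Faulty clock advances: 240 x 51/60 = 204 minutes (drift: 36 minutes behind).
Shown time: 6:00 + 204 minutes = 9:24.

Final answer: 9:24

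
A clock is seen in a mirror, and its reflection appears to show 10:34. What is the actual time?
Reflection across the vertical (12-6) axis maps a hand at angle A degrees to (360 - A) degrees, which sends a reading of T minutes past 12:00 to (720 - T) minutes past 12:00.
Mirror reads 10:34 = 634 minutes past 12:00.
Actual time: (720 - 634) mod 720 = 86 minutes = 1:26.

Final answer: 1:26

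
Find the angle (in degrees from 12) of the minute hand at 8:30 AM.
The minute hand moves 6 degrees per minute.
At 8:30: 30 x 6 = 180 degrees

Final answer: 180 degrees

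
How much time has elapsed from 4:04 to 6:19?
From 4:04 to 6:19:
(6 x 60 + 19) - (4 x 60 + 4) = 379 - 244 = 135 minutes
= 2 hours and 15 minutes

Final answer: 2 hours and 15 minutes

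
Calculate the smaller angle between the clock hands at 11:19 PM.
Hour hand position: 11 x 30 + 19 x 0.5 = 339.5 degrees
Minute hand position: 19 x 6 = 114 degrees
Difference: |339.5 - 114| = 225.5 degrees
Since 225.5 > 180, the smaller angle is 360 - 225.5 = 134.5 degrees

Final answer: 134.5 degrees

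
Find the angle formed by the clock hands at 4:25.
Hour hand position: 4 x 30 + 25 x 0.5 = 132.5 degrees
Minute hand position: 25 x 6 = 150 degrees
Difference: |132.5 - 150| = 17.5 degrees
The angle between the hands is 17.5 degrees

Final answer: 17.5 degrees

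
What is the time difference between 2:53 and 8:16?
From 2:53 to 8:16:
(8 x 60 + 16) - (2 x 60 + 53) = 496 - 173 = 323 minutes
= 5 hours and 23 minutes

Final answer: 5 hours and 23 minutes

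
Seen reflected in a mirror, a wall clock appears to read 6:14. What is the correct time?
Reflection across the vertical (12-6) axis maps a hand at angle A degrees to (360 - A) degrees, which sends a reading of T minutes past 12:00 to (720 - T) minutes past 12:00.
Mirror reads 6:14 = 374 minutes past 12:00.
Actual time: (720 - 374) mod 720 = 346 minutes = 5:46.

Final answer: 5:46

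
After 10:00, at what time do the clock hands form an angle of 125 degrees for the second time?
At t minutes past 10:00, the hour hand is at 30 x 10 + 0.5t degrees and the minute hand is at 6t degrees.
The smaller angle between them is 125 degrees when |30H - 5.5t| = 125 or |30H - 5.5t| = 235.
With H = 10, solve 30 x 10 - 5.5t = +/- target for each target:
  t = (30 x 10 - 125) / 5.5 = 31.82
  t = (30 x 10 + 125) / 5.5 = 77.27 (outside (0, 60))
  t = (30 x 10 - 235) / 5.5 = 11.82
  t = (30 x 10 + 235) / 5.5 = 97.27 (outside (0, 60))
Valid solutions in (0, 60): {11.82, 31.82} minutes.
The second occurrence is t = 31.82 minutes.
The hands form a 125-degree angle at 31.82 minutes past 10:00.

Final answer: 31.82 minutes past 10:00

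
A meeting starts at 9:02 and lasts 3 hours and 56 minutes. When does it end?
Starting time: 9:02
Adding 56 minutes to 2 minutes: 2 + 56 = 58 minutes
Adding 3 hours: 9 + 3 = 12
Final time: 12:58

Final answer: 12:58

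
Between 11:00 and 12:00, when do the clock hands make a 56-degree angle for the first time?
At t minutes past 11:00, the hour hand is at 30 x 11 + 0.5t degrees and the minute hand is at 6t degrees.
The smaller angle between them is 56 degrees when |30H - 5.5t| = 56 or |30H - 5.5t| = 304.
With H = 11, solve 30 x 11 - 5.5t = +/- target for each target:
  t = (30 x 11 - 56) / 5.5 = 49.82
  t = (30 x 11 + 56) / 5.5 = 70.18 (outside (0, 60))
  t = (30 x 11 - 304) / 5.5 = 4.73
  t = (30 x 11 + 304) / 5.5 = 115.27 (outside (0, 60))
Valid solutions in (0, 60): {4.73, 49.82} minutes.
The first occurrence is t = 4.73 minutes.
The hands form a 56-degree angle at 4.73 minutes past 11:00.

Final answer: 4.73 minutes past 11:00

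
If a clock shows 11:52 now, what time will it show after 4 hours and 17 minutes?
Starting time: 11:52
Adding 17 minutes to 52 minutes: 52 + 17 = 69 minutes = 1 hour and 9 minutes
Adding 4 hours: 11 + 4 + 1 (carry) = 16 - 12 = 4
Final time: 4:09

Final answer: 4:09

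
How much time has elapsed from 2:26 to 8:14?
From 2:26 to 8:14:
(8 x 60 + 14) - (2 x 60 + 26) = 494 - 146 = 348 minutes
= 5 hours and 48 minutes

Final answer: 5 hours and 48 minutes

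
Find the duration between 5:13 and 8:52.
From 5:13 to 8:52:
(8 x 60 + 52) - (5 x 60 + 13) = 532 - 313 = 219 minutes
= 3 hours and 39 minutes

Final answer: 3 hours and 39 minutes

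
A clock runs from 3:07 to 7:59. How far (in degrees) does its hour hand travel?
The hour hand moves 0.5 degrees per minute.
Time elapsed: 7:59 - 3:07 = 292 minutes
Angular displacement: 292 x 0.5 = 146 degrees

Final answer: 146 degrees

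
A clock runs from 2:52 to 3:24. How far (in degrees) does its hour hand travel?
The hour hand moves 0.5 degrees per minute.
Time elapsed: 3:24 - 2:52 = 32 minutes
Angular displacement: 32 x 0.5 = 16 degrees

Final answer: 16 degrees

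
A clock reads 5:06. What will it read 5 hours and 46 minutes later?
Starting time: 5:06
Adding 46 minutes to 6 minutes: 6 + 46 = 52 minutes
Adding 5 hours: 5 + 5 = 10
Final time: 10:52

Final answer: 10:52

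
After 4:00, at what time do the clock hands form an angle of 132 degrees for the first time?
At t minutes past 4:00, the hour hand is at 30 x 4 + 0.5t degrees and the minute hand is at 6t degrees.
The smaller angle between them is 132 degrees when |30H - 5.5t| = 132 or |30H - 5.5t| = 228.
With H = 4, solve 30 x 4 - 5.5t = +/- target for each target:
  t = (30 x 4 - 132) / 5.5 = -2.18 (outside (0, 60))
  t = (30 x 4 + 132) / 5.5 = 45.82
  t = (30 x 4 - 228) / 5.5 = -19.64 (outside (0, 60))
  t = (30 x 4 + 228) / 5.5 = 63.27 (outside (0, 60))
Valid solutions in (0, 60): {45.82} minutes.
The first occurrence is t = 45.82 minutes.
The hands form a 132-degree angle at 45.82 minutes past 4:00.

Final answer: 45.82 minutes past 4:00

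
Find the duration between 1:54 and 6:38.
From 1:54 to 6:38:
(6 x 60 + 38) - (1 x 60 + 54) = 398 - 114 = 284 minutes
= 4 hours and 44 minutes

Final answer: 4 hours and 44 minutes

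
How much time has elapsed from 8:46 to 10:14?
From 8:46 to 10:14:
(10 x 60 + 14) - (8 x 60 + 46) = 614 - 526 = 88 minutes
= 1 hour and 28 minutes

Final answer: 1 hour and 28 minutes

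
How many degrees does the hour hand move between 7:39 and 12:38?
The hour hand moves 0.5 degrees per minute.
Time elapsed: 12:38 - 7:39 = 299 minutes
Angular displacement: 299 x 0.5 = 149.5 degrees

Final answer: 149.5 degrees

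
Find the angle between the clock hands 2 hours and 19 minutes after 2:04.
First find the time 2 hours and 19 minutes after 2:04.
Total minutes: 2 x 60 + 4 + 2 x 60 + 19 = 263.
263 mod 720 = 263 minutes = 4:23.
Now compute the angle at 4:23:
Hour hand: 4 x 30 + 23 x 0.5 = 131.5 degrees
Minute hand: 23 x 6 = 138 degrees
Difference: |131.5 - 138| = 6.5 degrees
The angle is 6.5 degrees

Final answer: 6.5 degrees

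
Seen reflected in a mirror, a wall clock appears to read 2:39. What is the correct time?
Reflection across the vertical (12-6) axis maps a hand at angle A degrees to (360 - A) degrees, which sends a reading of T minutes past 12:00 to (720 - T) minutes past 12:00.
Mirror reads 2:39 = 159 minutes past 12:00.
Actual time: (720 - 159) mod 720 = 561 minutes = 9:21.

Final answer: 9:21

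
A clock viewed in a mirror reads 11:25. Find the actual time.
Reflection across the vertical (12-6) axis maps a hand at angle A degrees to (360 - A) degrees, which sends a reading of T minutes past 12:00 to (720 - T) minutes past 12:00.
Mirror reads 11:25 = 685 minutes past 12:00.
Actual time: (720 - 685) mod 720 = 35 minutes = 12:35.

Final answer: 12:35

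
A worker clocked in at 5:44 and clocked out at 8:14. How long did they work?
From 5:44 to 8:14:
(8 x 60 + 14) - (5 x 60 + 44) = 494 - 344 = 150 minutes
= 2 hours and 30 minutes

Final answer: 2 hours and 30 minutes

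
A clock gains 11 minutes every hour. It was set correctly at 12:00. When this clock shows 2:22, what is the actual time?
For every 60 true minutes, the faulty clock advances 71 minutes, so 1 faulty-clock minute corresponds to 60/71 true minutes.
From 12:00 to 2:22 on the faulty dial is 142 minutes.
True elapsed: 142 x 60/71 = 120 minutes = 2 hours.
True time: 12:00 + 2 hours = 2:00.

Final answer: 2:00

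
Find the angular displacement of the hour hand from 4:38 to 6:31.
The hour hand moves 0.5 degrees per minute.
Time elapsed: 6:31 - 4:38 = 113 minutes
Angular displacement: 113 x 0.5 = 56.5 degrees

Final answer: 56.5 degrees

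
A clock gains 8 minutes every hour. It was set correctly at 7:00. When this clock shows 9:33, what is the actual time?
For every 60 true minutes, the faulty clock advances 68 minutes, so 1 faulty-clock minute corresponds to 60/68 true minutes.
From 7:00 to 9:33 on the faulty dial is 153 minutes.
True elapsed: 153 x 60/68 = 135 minutes = 2 hours and 15 minutes.
True time: 7:00 + 2 hours and 15 minutes = 9:15.

Final answer: 9:15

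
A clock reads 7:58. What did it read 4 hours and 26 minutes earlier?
Starting time: 7:58 = 478 total minutes past 12:00
Subtracting: 4 hours and 26 minutes = 266 minutes
478 - 266 = 212 minutes
= 3 hours and 32 minutes past 12:00 = 3:32

Final answer: 3:32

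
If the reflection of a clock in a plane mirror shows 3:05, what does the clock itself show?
Reflection across the vertical (12-6) axis maps a hand at angle A degrees to (360 - A) degrees, which sends a reading of T minutes past 12:00 to (720 - T) minutes past 12:00.
Mirror reads 3:05 = 185 minutes past 12:00.
Actual time: (720 - 185) mod 720 = 535 minutes = 8:55.

Final answer: 8:55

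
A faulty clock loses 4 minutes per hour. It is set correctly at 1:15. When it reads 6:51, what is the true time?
For every 60 true minutes, the faulty clock advances 56 minutes, so 1 faulty-clock minute corresponds to 60/56 true minutes.
From 1:15 to 6:51 on the faulty dial is 336 minutes.
True elapsed: 336 x 60/56 = 360 minutes = 6 hours.
True time: 1:15 + 6 hours = 7:15.

Final answer: 7:15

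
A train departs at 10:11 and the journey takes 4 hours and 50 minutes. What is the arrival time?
Starting time: 10:11
Adding 50 minutes to 11 minutes: 11 + 50 = 61 minutes = 1 hour and 1 minute
Adding 4 hours: 10 + 4 + 1 (carry) = 15 - 12 = 3
Final time: 3:01

Final answer: 3:01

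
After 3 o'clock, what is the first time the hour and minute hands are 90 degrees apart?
At t minutes past 3:00, the hour hand is at 30 x 3 + 0.5t degrees and the minute hand is at 6t degrees.
The smaller angle between them is 90 degrees when |30H - 5.5t| = 90 or |30H - 5.5t| = 270.
With H = 3, solve 30 x 3 - 5.5t = +/- target for each target:
  t = (30 x 3 - 90) / 5.5 = 0 (outside (0, 60))
  t = (30 x 3 + 90) / 5.5 = 32.73
  t = (30 x 3 - 270) / 5.5 = -32.73 (outside (0, 60))
  t = (30 x 3 + 270) / 5.5 = 65.45 (outside (0, 60))
Valid solutions in (0, 60): {32.73} minutes.
The first occurrence is t = 32.73 minutes.
The hands form a 90-degree angle at 32.73 minutes past 3:00.

Final answer: 32.73 minutes past 3:00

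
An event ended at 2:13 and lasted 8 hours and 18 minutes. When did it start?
Starting time: 2:13 = 133 total minutes past 12:00
Subtracting: 8 hours and 18 minutes = 498 minutes
133 - 498 = -365 (negative, add 12 hours = 720) = 355 minutes
= 5 hours and 55 minutes past 12:00 = 5:55

Final answer: 5:55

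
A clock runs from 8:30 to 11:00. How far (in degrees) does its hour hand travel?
The hour hand moves 0.5 degrees per minute.
Time elapsed: 11:00 - 8:30 = 150 minutes
Angular displacement: 150 x 0.5 = 75 degrees

Final answer: 75 degrees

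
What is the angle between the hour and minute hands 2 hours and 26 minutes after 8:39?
First find the time 2 hours and 26 minutes after 8:39.
Total minutes: 8 x 60 + 39 + 2 x 60 + 26 = 665.
665 mod 720 = 665 minutes = 11:05.
Now compute the angle at 11:05:
Hour hand: 11 x 30 + 5 x 0.5 = 332.5 degrees
Minute hand: 5 x 6 = 30 degrees
Difference: |332.5 - 30| = 302.5 degrees
Smaller angle: 360 - 302.5 = 57.5 degrees

Final answer: 57.5 degrees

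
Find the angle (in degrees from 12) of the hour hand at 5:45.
The hour hand moves 30 degrees per hour and 0.5 degrees per minute.
At 5:45: (5) x 30 + 45 x 0.5 = 150 + 22.5 = 172.5 degrees

Final answer: 172.5 degrees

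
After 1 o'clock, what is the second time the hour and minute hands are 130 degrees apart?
At t minutes past 1:00, the hour hand is at 30 x 1 + 0.5t degrees and the minute hand is at 6t degrees.
The smaller angle between them is 130 degrees when |30H - 5.5t| = 130 or |30H - 5.5t| = 230.
With H = 1, solve 30 x 1 - 5.5t = +/- target for each target:
  t = (30 x 1 - 130) / 5.5 = -18.18 (outside (0, 60))
  t = (30 x 1 + 130) / 5.5 = 29.09
  t = (30 x 1 - 230) / 5.5 = -36.36 (outside (0, 60))
  t = (30 x 1 + 230) / 5.5 = 47.27
Valid solutions in (0, 60): {29.09, 47.27} minutes.
The second occurrence is t = 47.27 minutes.
The hands form a 130-degree angle at 47.27 minutes past 1:00.

Final answer: 47.27 minutes past 1:00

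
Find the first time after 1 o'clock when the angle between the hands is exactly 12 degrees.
At t minutes past 1:00, the hour hand is at 30 x 1 + 0.5t degrees and the minute hand is at 6t degrees.
The smaller angle between them is 12 degrees when |30H - 5.5t| = 12 or |30H - 5.5t| = 348.
With H = 1, solve 30 x 1 - 5.5t = +/- target for each target:
  t = (30 x 1 - 12) / 5.5 = 3.27
  t = (30 x 1 + 12) / 5.5 = 7.64
  t = (30 x 1 - 348) / 5.5 = -57.82 (outside (0, 60))
  t = (30 x 1 + 348) / 5.5 = 68.73 (outside (0, 60))
Valid solutions in (0, 60): {3.27, 7.64} minutes.
The first occurrence is t = 3.27 minutes.
The hands form a 12-degree angle at 3.27 minutes past 1:00.

Final answer: 3.27 minutes past 1:00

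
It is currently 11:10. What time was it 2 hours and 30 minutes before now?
Starting time: 11:10 = 670 total minutes past 12:00
Subtracting: 2 hours and 30 minutes = 150 minutes
670 - 150 = 520 minutes
= 8 hours and 40 minutes past 12:00 = 8:40

Final answer: 8:40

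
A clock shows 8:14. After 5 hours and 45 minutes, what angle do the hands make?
First find the time 5 hours and 45 minutes after 8:14.
Total minutes: 8 x 60 + 14 + 5 x 60 + 45 = 839.
839 mod 720 = 119 minutes = 1:59.
Now compute the angle at 1:59:
Hour hand: 1 x 30 + 59 x 0.5 = 59.5 degrees
Minute hand: 59 x 6 = 354 degrees
Difference: |59.5 - 354| = 294.5 degrees
Smaller angle: 360 - 294.5 = 65.5 degrees

Final answer: 65.5 degrees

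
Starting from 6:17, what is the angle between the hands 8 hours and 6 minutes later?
First find the time 8 hours and 6 minutes after 6:17.
Total minutes: 6 x 60 + 17 + 8 x 60 + 6 = 863.
863 mod 720 = 143 minutes = 2:23.
Now compute the angle at 2:23:
Hour hand: 2 x 30 + 23 x 0.5 = 71.5 degrees
Minute hand: 23 x 6 = 138 degrees
Difference: |71.5 - 138| = 66.5 degrees
The angle is 66.5 degrees

Final answer: 66.5 degrees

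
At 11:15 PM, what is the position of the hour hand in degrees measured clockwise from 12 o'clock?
The hour hand moves 30 degrees per hour and 0.5 degrees per minute.
At 11:15: (11) x 30 + 15 x 0.5 = 330 + 7.5 = 337.5 degrees

Final answer: 337.5 degrees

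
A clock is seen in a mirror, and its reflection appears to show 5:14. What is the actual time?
Reflection across the vertical (12-6) axis maps a hand at angle A degrees to (360 - A) degrees, which sends a reading of T minutes past 12:00 to (720 - T) minutes past 12:00.
Mirror reads 5:14 = 314 minutes past 12:00.
Actual time: (720 - 314) mod 720 = 406 minutes = 6:46.

Final answer: 6:46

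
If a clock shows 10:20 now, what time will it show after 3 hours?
Starting time: 10:20
Adding 0 minutes to 20 minutes: 20 + 0 = 20 minutes
Adding 3 hours: 10 + 3 = 13 - 12 = 1
Final time: 1:20

Final answer: 1:20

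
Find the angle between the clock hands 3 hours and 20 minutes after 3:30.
First find the time 3 hours and 20 minutes after 3:30.
Total minutes: 3 x 60 + 30 + 3 x 60 + 20 = 410.
410 mod 720 = 410 minutes = 6:50.
Now compute the angle at 6:50:
Hour hand: 6 x 30 + 50 x 0.5 = 205 degrees
Minute hand: 50 x 6 = 300 degrees
Difference: |205 - 300| = 95 degrees
The angle is 95 degrees

Final answer: 95 degrees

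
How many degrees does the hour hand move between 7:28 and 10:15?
The hour hand moves 0.5 degrees per minute.
Time elapsed: 10:15 - 7:28 = 167 minutes
Angular displacement: 167 x 0.5 = 83.5 degrees

Final answer: 83.5 degrees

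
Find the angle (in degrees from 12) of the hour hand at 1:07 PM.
The hour hand moves 30 degrees per hour and 0.5 degrees per minute.
At 1:07: (1) x 30 + 7 x 0.5 = 30 + 3.5 = 33.5 degrees

Final answer: 33.5 degrees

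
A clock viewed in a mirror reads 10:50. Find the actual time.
Reflection across the vertical (12-6) axis maps a hand at angle A degrees to (360 - A) degrees, which sends a reading of T minutes past 12:00 to (720 - T) minutes past 12:00.
Mirror reads 10:50 = 650 minutes past 12:00.
Actual time: (720 - 650) mod 720 = 70 minutes = 1:10.

Final answer: 1:10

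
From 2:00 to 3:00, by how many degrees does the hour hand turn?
The hour hand moves 0.5 degrees per minute.
Time elapsed: 3:00 - 2:00 = 60 minutes
Angular displacement: 60 x 0.5 = 30 degrees

Final answer: 30 degrees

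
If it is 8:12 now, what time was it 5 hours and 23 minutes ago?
Starting time: 8:12 = 492 total minutes past 12:00
Subtracting: 5 hours and 23 minutes = 323 minutes
492 - 323 = 169 minutes
= 2 hours and 49 minutes past 12:00 = 2:49

Final answer: 2:49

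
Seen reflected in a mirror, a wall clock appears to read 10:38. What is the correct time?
Reflection across the vertical (12-6) axis maps a hand at angle A degrees to (360 - A) degrees, which sends a reading of T minutes past 12:00 to (720 - T) minutes past 12:00.
Mirror reads 10:38 = 638 minutes past 12:00.
Actual time: (720 - 638) mod 720 = 82 minutes = 1:22.

Final answer: 1:22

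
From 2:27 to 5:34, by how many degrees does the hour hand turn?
The hour hand moves 0.5 degrees per minute.
Time elapsed: 5:34 - 2:27 = 187 minutes
Angular displacement: 187 x 0.5 = 93.5 degrees

Final answer: 93.5 degrees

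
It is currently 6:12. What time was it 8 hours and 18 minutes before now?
Starting time: 6:12 = 372 total minutes past 12:00
Subtracting: 8 hours and 18 minutes = 498 minutes
372 - 498 = -126 (negative, add 12 hours = 720) = 594 minutes
= 9 hours and 54 minutes past 12:00 = 9:54

Final answer: 9:54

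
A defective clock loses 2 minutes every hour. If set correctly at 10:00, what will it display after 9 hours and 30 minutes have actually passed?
For every 60 true minutes, the faulty clock advances 60 - 2 = 58 minutes.
True elapsed: 9 hours and 30 minutes = 570 minutes.
Faulty clock advances: 570 x 58/60 = 551 minutes (drift: 19 minutes behind).
Shown time: 10:00 + 551 minutes = 7:11.

Final answer: 7:11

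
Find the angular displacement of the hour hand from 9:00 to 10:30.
The hour hand moves 0.5 degrees per minute.
Time elapsed: 10:30 - 9:00 = 90 minutes
Angular displacement: 90 x 0.5 = 45 degrees

Final answer: 45 degrees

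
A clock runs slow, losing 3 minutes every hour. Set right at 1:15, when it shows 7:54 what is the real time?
For every 60 true minutes, the faulty clock advances 57 minutes, so 1 faulty-clock minute corresponds to 60/57 true minutes.
From 1:15 to 7:54 on the faulty dial is 399 minutes.
True elapsed: 399 x 60/57 = 420 minutes = 7 hours.
True time: 1:15 + 7 hours = 8:15.

Final answer: 8:15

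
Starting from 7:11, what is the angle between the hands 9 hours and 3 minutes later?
First find the time 9 hours and 3 minutes after 7:11.
Total minutes: 7 x 60 + 11 + 9 x 60 + 3 = 974.
974 mod 720 = 254 minutes = 4:14.
Now compute the angle at 4:14:
Hour hand: 4 x 30 + 14 x 0.5 = 127 degrees
Minute hand: 14 x 6 = 84 degrees
Difference: |127 - 84| = 43 degrees
The angle is 43 degrees

Final answer: 43 degrees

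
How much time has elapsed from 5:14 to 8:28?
From 5:14 to 8:28:
(8 x 60 + 28) - (5 x 60 + 14) = 508 - 314 = 194 minutes
= 3 hours and 14 minutes

Final answer: 3 hours and 14 minutes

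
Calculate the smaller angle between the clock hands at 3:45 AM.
Hour hand position: 3 x 30 + 45 x 0.5 = 112.5 degrees
Minute hand position: 45 x 6 = 270 degrees
Difference: |112.5 - 270| = 157.5 degrees
The angle between the hands is 157.5 degrees

Final answer: 157.5 degrees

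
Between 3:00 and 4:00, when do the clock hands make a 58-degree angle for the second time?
At t minutes past 3:00, the hour hand is at 30 x 3 + 0.5t degrees and the minute hand is at 6t degrees.
The smaller angle between them is 58 degrees when |30H - 5.5t| = 58 or |30H - 5.5t| = 302.
With H = 3, solve 30 x 3 - 5.5t = +/- target for each target:
  t = (30 x 3 - 58) / 5.5 = 5.82
  t = (30 x 3 + 58) / 5.5 = 26.91
  t = (30 x 3 - 302) / 5.5 = -38.55 (outside (0, 60))
  t = (30 x 3 + 302) / 5.5 = 71.27 (outside (0, 60))
Valid solutions in (0, 60): {5.82, 26.91} minutes.
The second occurrence is t = 26.91 minutes.
The hands form a 58-degree angle at 26.91 minutes past 3:00.

Final answer: 26.91 minutes past 3:00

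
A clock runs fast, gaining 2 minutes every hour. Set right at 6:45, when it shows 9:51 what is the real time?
For every 60 true minutes, the faulty clock advances 62 minutes, so 1 faulty-clock minute corresponds to 60/62 true minutes.
From 6:45 to 9:51 on the faulty dial is 186 minutes.
True elapsed: 186 x 60/62 = 180 minutes = 3 hours.
True time: 6:45 + 3 hours = 9:45.

Final answer: 9:45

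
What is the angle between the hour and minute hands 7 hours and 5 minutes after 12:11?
First find the time 7 hours and 5 minutes after 12:11.
Total minutes: 12 x 60 + 11 + 7 x 60 + 5 = 1156.
1156 mod 720 = 436 minutes = 7:16.
Now compute the angle at 7:16:
Hour hand: 7 x 30 + 16 x 0.5 = 218 degrees
Minute hand: 16 x 6 = 96 degrees
Difference: |218 - 96| = 122 degrees
The angle is 122 degrees

Final answer: 122 degrees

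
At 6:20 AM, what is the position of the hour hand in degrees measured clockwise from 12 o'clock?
The hour hand moves 30 degrees per hour and 0.5 degrees per minute.
At 6:20: (6) x 30 + 20 x 0.5 = 180 + 10 = 190 degrees

Final answer: 190 degrees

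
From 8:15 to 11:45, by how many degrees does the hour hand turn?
The hour hand moves 0.5 degrees per minute.
Time elapsed: 11:45 - 8:15 = 210 minutes
Angular displacement: 210 x 0.5 = 105 degrees

Final answer: 105 degrees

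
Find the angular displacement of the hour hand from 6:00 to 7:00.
The hour hand moves 0.5 degrees per minute.
Time elapsed: 7:00 - 6:00 = 60 minutes
Angular displacement: 60 x 0.5 = 30 degrees

Final answer: 30 degrees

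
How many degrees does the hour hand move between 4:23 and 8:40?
The hour hand moves 0.5 degrees per minute.
Time elapsed: 8:40 - 4:23 = 257 minutes
Angular displacement: 257 x 0.5 = 128.5 degrees

Final answer: 128.5 degrees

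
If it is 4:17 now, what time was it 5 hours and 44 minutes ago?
Starting time: 4:17 = 257 total minutes past 12:00
Subtracting: 5 hours and 44 minutes = 344 minutes
257 - 344 = -87 (negative, add 12 hours = 720) = 633 minutes
= 10 hours and 33 minutes past 12:00 = 10:33

Final answer: 10:33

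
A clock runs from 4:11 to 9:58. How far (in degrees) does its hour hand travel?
The hour hand moves 0.5 degrees per minute.
Time elapsed: 9:58 - 4:11 = 347 minutes
Angular displacement: 347 x 0.5 = 173.5 degrees

Final answer: 173.5 degrees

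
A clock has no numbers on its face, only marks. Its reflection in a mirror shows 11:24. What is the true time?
Reflection across the vertical (12-6) axis maps a hand at angle A degrees to (360 - A) degrees, which sends a reading of T minutes past 12:00 to (720 - T) minutes past 12:00.
Mirror reads 11:24 = 684 minutes past 12:00.
Actual time: (720 - 684) mod 720 = 36 minutes = 12:36.

Final answer: 12:36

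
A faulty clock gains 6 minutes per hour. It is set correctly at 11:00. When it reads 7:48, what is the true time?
For every 60 true minutes, the faulty clock advances 66 minutes, so 1 faulty-clock minute corresponds to 60/66 true minutes.
From 11:00 to 7:48 on the faulty dial is 528 minutes.
True elapsed: 528 x 60/66 = 480 minutes = 8 hours.
True time: 11:00 + 8 hours = 7:00.

Final answer: 7:00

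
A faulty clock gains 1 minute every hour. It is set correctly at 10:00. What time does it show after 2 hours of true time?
For every 60 true minutes, the faulty clock advances 60 + 1 = 61 minutes.
True elapsed: 2 hours = 120 minutes.
Faulty clock advances: 120 x 61/60 = 122 minutes (drift: 2 minutes ahead).
Shown time: 10:00 + 122 minutes = 12:02.

Final answer: 12:02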